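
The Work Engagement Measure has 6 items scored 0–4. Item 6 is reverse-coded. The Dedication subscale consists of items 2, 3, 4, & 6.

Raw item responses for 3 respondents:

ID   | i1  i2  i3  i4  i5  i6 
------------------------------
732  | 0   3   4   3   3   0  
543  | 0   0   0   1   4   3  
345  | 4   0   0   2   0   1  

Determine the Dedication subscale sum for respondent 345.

5

Respondent 345 raw: 4, 0, 0, 2, 0, 1.
Dedication items: 2, 3, 4, 6.
Reverse-coded (reversed = (0+4) − raw = 4 − raw):
  item 2: 0
  item 3: 0
  item 4: 2
  item 6: 4 − 1 = 3
Sum = 0 + 0 + 2 + 3 = 5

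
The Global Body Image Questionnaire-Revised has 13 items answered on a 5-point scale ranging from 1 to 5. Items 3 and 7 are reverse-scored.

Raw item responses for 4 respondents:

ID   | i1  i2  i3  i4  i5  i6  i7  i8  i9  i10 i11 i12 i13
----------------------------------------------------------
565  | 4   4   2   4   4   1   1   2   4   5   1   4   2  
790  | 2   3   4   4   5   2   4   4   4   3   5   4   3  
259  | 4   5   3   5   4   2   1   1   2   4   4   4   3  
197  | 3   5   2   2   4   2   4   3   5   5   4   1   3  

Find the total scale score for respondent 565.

Respondent 565 raw: 4, 4, 2, 4, 4, 1, 1, 2, 4, 5, 1, 4, 2.
Reverse-coded (reverse-coded value = 6 − response):
  item 1: 4
  item 2: 4
  item 3: 6 − 2 = 4
  item 4: 4
  item 5: 4
  item 6: 1
  item 7: 6 − 1 = 5
  item 8: 2
  item 9: 4
  item 10: 5
  item 11: 1
  item 12: 4
  item 13: 2
Sum = 4 + 4 + 4 + 4 + 4 + 1 + 5 + 2 + 4 + 5 + 1 + 4 + 2 = 44

44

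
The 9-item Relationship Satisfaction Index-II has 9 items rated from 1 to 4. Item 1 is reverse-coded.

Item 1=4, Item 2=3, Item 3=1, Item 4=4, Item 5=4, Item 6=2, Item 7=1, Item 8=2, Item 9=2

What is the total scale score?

Raw sum = 23. Reverse-coded items: 1; their raw sum = 4.
Each reversal replaces raw with 5 − raw, changing the total by 5 − 2·raw per item.
Total = 23 + 1·5 − 2·4 = 23 + 5 − 8 = 20

20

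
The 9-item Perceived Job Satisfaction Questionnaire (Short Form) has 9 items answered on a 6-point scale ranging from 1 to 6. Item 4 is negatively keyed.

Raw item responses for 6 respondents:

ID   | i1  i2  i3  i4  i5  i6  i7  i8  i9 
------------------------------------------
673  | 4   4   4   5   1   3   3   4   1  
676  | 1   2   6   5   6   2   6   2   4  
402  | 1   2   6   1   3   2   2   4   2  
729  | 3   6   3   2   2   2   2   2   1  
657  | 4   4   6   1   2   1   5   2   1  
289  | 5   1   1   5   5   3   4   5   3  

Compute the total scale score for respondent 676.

31

Respondent 676 raw: 1, 2, 6, 5, 6, 2, 6, 2, 4.
Reverse-coded (on a 1–6 scale, reversed = 7 − raw):
  item 1: 1
  item 2: 2
  item 3: 6
  item 4: 7 − 5 = 2
  item 5: 6
  item 6: 2
  item 7: 6
  item 8: 2
  item 9: 4
Sum = 1 + 2 + 6 + 2 + 6 + 2 + 6 + 2 + 4 = 31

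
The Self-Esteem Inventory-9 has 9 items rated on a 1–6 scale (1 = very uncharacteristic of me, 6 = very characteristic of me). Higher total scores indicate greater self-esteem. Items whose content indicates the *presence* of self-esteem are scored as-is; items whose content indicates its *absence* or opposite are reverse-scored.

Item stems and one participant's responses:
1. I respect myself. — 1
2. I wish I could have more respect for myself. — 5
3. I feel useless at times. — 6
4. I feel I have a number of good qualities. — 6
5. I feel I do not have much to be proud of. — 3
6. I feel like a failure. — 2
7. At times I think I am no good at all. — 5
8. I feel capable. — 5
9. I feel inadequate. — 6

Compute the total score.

27

Items 2, 3, 5, 6, 7, 9 describe the absence/opposite of self-esteem → reverse-score.
reversed = (1+6) − raw = 7 − raw.
  item 1: 1
  item 2: 7 − 5 = 2
  item 3: 7 − 6 = 1
  item 4: 6
  item 5: 7 − 3 = 4
  item 6: 7 − 2 = 5
  item 7: 7 − 5 = 2
  item 8: 5
  item 9: 7 − 6 = 1
Total = 1 + 2 + 1 + 6 + 4 + 5 + 2 + 5 + 1 = 27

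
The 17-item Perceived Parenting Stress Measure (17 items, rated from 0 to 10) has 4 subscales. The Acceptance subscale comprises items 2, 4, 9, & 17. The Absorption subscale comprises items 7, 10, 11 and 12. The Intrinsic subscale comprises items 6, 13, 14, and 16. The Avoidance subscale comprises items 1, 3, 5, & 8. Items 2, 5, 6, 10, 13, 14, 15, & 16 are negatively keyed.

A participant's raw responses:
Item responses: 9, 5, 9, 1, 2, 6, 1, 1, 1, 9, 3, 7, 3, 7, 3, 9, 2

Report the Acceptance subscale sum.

9

Acceptance items: 2, 4, 9, 17.
Of these, item 2 is negatively keyed; reversed = (0+10) − raw = 10 − raw.
  item 2: 10 − 5 = 5
  item 4: 1
  item 9: 1
  item 17: 2
Sum = 5 + 1 + 1 + 2 = 9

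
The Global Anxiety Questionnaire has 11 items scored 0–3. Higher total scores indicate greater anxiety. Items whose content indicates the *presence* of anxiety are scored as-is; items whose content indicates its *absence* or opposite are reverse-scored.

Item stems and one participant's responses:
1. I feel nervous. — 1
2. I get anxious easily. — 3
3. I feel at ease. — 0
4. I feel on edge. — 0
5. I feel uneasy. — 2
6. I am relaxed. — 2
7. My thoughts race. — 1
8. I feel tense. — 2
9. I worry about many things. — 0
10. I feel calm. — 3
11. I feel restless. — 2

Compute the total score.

15

Items 3, 6, 10 describe the absence/opposite of anxiety → reverse-score.
on a 0–3 scale, reversed = 3 − raw.
  item 1: 1
  item 2: 3
  item 3: 3 − 0 = 3
  item 4: 0
  item 5: 2
  item 6: 3 − 2 = 1
  item 7: 1
  item 8: 2
  item 9: 0
  item 10: 3 − 3 = 0
  item 11: 2
Total = 1 + 3 + 3 + 0 + 2 + 1 + 1 + 2 + 0 + 0 + 2 = 15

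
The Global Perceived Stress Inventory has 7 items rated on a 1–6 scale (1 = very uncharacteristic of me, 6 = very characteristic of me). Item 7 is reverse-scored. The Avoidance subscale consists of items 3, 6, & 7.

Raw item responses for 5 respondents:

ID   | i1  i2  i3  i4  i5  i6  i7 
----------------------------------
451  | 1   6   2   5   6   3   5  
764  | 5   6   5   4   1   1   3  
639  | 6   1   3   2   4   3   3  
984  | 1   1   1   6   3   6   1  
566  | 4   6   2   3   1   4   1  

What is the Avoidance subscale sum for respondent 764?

10

Respondent 764 raw: 5, 6, 5, 4, 1, 1, 3.
Avoidance items: 3, 6, 7.
Reverse-coded (on a 1–6 scale, reversed = 7 − raw):
  item 3: 5
  item 6: 1
  item 7: 7 − 3 = 4
Sum = 5 + 1 + 4 = 10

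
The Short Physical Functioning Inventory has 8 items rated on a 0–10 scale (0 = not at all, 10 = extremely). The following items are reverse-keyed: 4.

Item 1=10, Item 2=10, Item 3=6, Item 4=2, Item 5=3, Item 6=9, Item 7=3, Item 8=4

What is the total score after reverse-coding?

Raw sum = 47. Reverse-keyed items: 4; their raw sum = 2.
Each reversal replaces raw with 10 − raw, changing the total by 10 − 2·raw per item.
Total = 47 + 1·10 − 2·2 = 47 + 10 − 4 = 53

53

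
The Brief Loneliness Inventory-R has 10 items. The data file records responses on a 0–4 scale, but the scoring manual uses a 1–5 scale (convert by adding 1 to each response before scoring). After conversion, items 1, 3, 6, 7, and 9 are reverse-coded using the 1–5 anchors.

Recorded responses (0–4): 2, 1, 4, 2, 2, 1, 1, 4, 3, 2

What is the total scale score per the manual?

30

Convert to 1–5: 3, 2, 5, 3, 3, 2, 2, 5, 4, 3
Reverse-coded (reverse-coded value = 6 − response):
  item 1: 6 − 3 = 3
  item 3: 6 − 5 = 1
  item 6: 6 − 2 = 4
  item 7: 6 − 2 = 4
  item 9: 6 − 4 = 2
Scored: 3, 2, 1, 3, 3, 4, 4, 5, 2, 3
Total = 30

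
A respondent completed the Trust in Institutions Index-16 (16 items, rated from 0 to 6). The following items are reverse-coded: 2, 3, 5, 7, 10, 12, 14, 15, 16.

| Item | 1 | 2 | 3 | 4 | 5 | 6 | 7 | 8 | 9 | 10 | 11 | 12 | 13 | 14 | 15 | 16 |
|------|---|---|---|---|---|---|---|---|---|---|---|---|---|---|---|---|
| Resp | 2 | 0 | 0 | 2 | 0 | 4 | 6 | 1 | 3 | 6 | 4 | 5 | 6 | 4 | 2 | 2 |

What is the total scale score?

Raw sum = 47. Reverse-coded items: 2, 3, 5, 7, 10, 12, 14, 15, 16; their raw sum = 25.
Each reversal replaces raw with 6 − raw, changing the total by 6 − 2·raw per item.
Total = 47 + 9·6 − 2·25 = 47 + 54 − 50 = 51

51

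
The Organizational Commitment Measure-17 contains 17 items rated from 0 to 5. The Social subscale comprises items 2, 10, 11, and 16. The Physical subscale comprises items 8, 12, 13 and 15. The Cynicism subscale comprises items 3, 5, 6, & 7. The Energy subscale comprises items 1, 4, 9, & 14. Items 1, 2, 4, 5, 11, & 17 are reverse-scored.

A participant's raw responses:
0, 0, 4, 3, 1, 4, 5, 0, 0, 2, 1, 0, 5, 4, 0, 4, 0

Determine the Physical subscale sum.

Physical items: 8, 12, 13, 15.
  item 8: 0
  item 12: 0
  item 13: 5
  item 15: 0
Sum = 0 + 0 + 5 + 0 = 5

5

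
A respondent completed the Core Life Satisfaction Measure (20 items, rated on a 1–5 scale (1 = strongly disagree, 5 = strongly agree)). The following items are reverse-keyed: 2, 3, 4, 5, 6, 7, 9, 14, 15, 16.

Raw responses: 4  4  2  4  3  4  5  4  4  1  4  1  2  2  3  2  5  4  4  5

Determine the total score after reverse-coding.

61

Reverse-keyed items use 6 − raw:
  item 2: 6 − 4 = 2
  item 3: 6 − 2 = 4
  item 4: 6 − 4 = 2
  item 5: 6 − 3 = 3
  item 6: 6 − 4 = 2
  item 7: 6 − 5 = 1
  item 9: 6 − 4 = 2
  item 14: 6 − 2 = 4
  item 15: 6 − 3 = 3
  item 16: 6 − 2 = 4
Scored responses: 4, 2, 4, 2, 3, 2, 1, 4, 2, 1, 4, 1, 2, 4, 3, 4, 5, 4, 4, 5
Total = 4 + 2 + 4 + 2 + 3 + 2 + 1 + 4 + 2 + 1 + 4 + 1 + 2 + 4 + 3 + 4 + 5 + 4 + 4 + 5 = 61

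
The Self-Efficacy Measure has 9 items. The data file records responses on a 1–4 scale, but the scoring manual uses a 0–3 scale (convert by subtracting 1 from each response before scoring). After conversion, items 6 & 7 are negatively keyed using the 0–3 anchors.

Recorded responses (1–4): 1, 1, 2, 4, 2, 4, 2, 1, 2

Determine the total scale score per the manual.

Convert to 0–3: 0, 0, 1, 3, 1, 3, 1, 0, 1
Reverse-coded (reversed = (0+3) − raw = 3 − raw):
  item 6: 3 − 3 = 0
  item 7: 3 − 1 = 2
Scored: 0, 0, 1, 3, 1, 0, 2, 0, 1
Total = 8

8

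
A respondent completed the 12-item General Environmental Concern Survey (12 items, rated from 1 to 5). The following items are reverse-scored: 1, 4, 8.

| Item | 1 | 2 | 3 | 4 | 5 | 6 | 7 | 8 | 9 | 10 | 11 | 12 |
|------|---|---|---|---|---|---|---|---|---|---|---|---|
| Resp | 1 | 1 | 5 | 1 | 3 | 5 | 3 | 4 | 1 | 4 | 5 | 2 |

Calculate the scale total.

Raw sum = 35. Reverse-scored items: 1, 4, 8; their raw sum = 6.
Each reversal replaces raw with 6 − raw, changing the total by 6 − 2·raw per item.
Total = 35 + 3·6 − 2·6 = 35 + 18 − 12 = 41

41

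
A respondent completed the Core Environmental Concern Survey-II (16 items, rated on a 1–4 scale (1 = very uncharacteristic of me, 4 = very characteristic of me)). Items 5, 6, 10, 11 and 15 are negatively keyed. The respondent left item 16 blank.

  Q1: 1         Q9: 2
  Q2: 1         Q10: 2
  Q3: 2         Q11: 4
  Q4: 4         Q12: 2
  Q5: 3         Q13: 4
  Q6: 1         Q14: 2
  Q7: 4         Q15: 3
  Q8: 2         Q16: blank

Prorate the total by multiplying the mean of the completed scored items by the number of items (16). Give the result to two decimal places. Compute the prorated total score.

Reverse-coded (reverse-coded value = 5 − response):
  item 5: 5 − 3 = 2
  item 6: 5 − 1 = 4
  item 10: 5 − 2 = 3
  item 11: 5 − 4 = 1
  item 15: 5 − 3 = 2
Completed scored items (15 of 16): 1, 1, 2, 4, 2, 4, 4, 2, 2, 3, 1, 2, 4, 2, 2; sum = 36.
Person mean = 36 / 15 ≈ 2.4000
Prorated total = (36 / 15) × 16 = 38.40 (to 2 dp)

38.40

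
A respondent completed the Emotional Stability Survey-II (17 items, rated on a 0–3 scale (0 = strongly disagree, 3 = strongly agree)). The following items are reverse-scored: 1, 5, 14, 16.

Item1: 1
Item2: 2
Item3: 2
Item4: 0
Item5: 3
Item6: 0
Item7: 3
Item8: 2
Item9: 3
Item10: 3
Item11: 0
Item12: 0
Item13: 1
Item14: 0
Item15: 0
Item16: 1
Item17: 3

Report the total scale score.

26

Reversing items 1, 5, 14, & 16 with 3 − raw:
Total = (3−1) + 2 + 2 + 0 + (3−3) + 0 + 3 + 2 + 3 + 3 + 0 + 0 + 1 + (3−0) + 0 + (3−1) + 3
      = 2 + 2 + 2 + 0 + 0 + 0 + 3 + 2 + 3 + 3 + 0 + 0 + 1 + 3 + 0 + 2 + 3 = 26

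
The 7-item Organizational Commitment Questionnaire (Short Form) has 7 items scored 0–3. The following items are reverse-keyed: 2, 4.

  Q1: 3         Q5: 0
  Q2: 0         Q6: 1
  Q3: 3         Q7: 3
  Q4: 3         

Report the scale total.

13

Raw sum = 13. Reverse-keyed items: 2, 4; their raw sum = 3.
Each reversal replaces raw with 3 − raw, changing the total by 3 − 2·raw per item.
Total = 13 + 2·3 − 2·3 = 13 + 6 − 6 = 13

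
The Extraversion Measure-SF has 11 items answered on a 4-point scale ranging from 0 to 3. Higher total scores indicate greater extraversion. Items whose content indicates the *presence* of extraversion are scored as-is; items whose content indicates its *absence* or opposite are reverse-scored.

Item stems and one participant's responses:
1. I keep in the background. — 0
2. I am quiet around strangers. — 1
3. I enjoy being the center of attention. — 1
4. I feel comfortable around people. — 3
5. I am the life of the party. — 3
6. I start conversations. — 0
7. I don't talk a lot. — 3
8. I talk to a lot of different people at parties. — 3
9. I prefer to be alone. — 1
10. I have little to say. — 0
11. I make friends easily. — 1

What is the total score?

Items 1, 2, 7, 9, 10 describe the absence/opposite of extraversion → reverse-score.
reversed = (0+3) − raw = 3 − raw.
  item 1: 3 − 0 = 3
  item 2: 3 − 1 = 2
  item 3: 1
  item 4: 3
  item 5: 3
  item 6: 0
  item 7: 3 − 3 = 0
  item 8: 3
  item 9: 3 − 1 = 2
  item 10: 3 − 0 = 3
  item 11: 1
Total = 3 + 2 + 1 + 3 + 3 + 0 + 0 + 3 + 2 + 3 + 1 = 21

21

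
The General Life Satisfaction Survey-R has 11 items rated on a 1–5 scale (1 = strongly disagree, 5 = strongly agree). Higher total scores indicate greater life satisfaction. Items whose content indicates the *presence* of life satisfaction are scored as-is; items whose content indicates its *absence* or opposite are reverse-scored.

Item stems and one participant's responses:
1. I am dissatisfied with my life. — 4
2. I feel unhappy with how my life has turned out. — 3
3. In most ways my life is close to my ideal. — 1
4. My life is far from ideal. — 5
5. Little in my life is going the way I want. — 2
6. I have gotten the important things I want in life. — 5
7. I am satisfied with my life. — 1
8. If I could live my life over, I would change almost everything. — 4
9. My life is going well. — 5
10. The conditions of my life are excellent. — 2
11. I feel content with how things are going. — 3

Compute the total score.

Items 1, 2, 4, 5, 8 describe the absence/opposite of life satisfaction → reverse-score.
reverse-coded value = 6 − response.
  item 1: 6 − 4 = 2
  item 2: 6 − 3 = 3
  item 3: 1
  item 4: 6 − 5 = 1
  item 5: 6 − 2 = 4
  item 6: 5
  item 7: 1
  item 8: 6 − 4 = 2
  item 9: 5
  item 10: 2
  item 11: 3
Total = 2 + 3 + 1 + 1 + 4 + 5 + 1 + 2 + 5 + 2 + 3 = 29

29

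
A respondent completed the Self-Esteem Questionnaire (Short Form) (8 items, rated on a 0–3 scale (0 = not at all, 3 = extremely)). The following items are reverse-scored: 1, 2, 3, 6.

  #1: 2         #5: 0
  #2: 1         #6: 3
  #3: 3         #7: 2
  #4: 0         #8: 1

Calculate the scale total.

6

Reversing items 1, 2, 3, and 6 with 3 − raw:
Total = (3−2) + (3−1) + (3−3) + 0 + 0 + (3−3) + 2 + 1
      = 1 + 2 + 0 + 0 + 0 + 0 + 2 + 1 = 6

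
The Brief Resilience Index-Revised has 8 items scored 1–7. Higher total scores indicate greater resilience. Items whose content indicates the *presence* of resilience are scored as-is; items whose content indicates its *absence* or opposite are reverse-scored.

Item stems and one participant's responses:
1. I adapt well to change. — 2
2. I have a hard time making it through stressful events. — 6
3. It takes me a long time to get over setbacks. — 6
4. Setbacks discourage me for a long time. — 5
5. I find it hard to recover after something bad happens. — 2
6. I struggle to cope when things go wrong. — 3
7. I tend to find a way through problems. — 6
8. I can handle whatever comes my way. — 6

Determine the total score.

Items 2, 3, 4, 5, 6 describe the absence/opposite of resilience → reverse-score.
reversed = (1+7) − raw = 8 − raw.
  item 1: 2
  item 2: 8 − 6 = 2
  item 3: 8 − 6 = 2
  item 4: 8 − 5 = 3
  item 5: 8 − 2 = 6
  item 6: 8 − 3 = 5
  item 7: 6
  item 8: 6
Total = 2 + 2 + 2 + 3 + 6 + 5 + 6 + 6 = 32

32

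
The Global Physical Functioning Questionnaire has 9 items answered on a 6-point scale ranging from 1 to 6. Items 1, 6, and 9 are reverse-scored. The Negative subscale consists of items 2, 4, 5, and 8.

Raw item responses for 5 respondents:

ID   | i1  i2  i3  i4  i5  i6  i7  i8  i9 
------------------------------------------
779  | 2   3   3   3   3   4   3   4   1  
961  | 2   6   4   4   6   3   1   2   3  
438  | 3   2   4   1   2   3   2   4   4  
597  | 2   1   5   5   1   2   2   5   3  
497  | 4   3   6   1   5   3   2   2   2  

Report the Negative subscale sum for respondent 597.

12

Respondent 597 raw: 2, 1, 5, 5, 1, 2, 2, 5, 3.
Negative items: 2, 4, 5, 8.
Reverse-coded (reverse-coded value = 7 − response):
  item 2: 1
  item 4: 5
  item 5: 1
  item 8: 5
Sum = 1 + 5 + 1 + 5 = 12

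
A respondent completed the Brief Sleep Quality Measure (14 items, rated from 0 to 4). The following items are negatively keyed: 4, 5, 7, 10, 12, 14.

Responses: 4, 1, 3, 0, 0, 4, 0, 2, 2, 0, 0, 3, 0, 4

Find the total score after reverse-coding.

Raw sum = 23. Negatively keyed items: 4, 5, 7, 10, 12, 14; their raw sum = 7.
Each reversal replaces raw with 4 − raw, changing the total by 4 − 2·raw per item.
Total = 23 + 6·4 − 2·7 = 23 + 24 − 14 = 33

33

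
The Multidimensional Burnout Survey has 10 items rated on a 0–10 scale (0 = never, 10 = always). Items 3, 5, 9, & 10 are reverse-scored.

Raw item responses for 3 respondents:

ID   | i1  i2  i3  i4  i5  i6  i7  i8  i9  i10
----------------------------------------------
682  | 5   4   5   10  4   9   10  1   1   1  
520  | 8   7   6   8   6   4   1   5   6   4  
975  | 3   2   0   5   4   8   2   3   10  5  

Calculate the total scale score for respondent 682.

68

Respondent 682 raw: 5, 4, 5, 10, 4, 9, 10, 1, 1, 1.
Reverse-coded (reverse-coded value = 10 − response):
  item 1: 5
  item 2: 4
  item 3: 10 − 5 = 5
  item 4: 10
  item 5: 10 − 4 = 6
  item 6: 9
  item 7: 10
  item 8: 1
  item 9: 10 − 1 = 9
  item 10: 10 − 1 = 9
Sum = 5 + 4 + 5 + 10 + 6 + 9 + 10 + 1 + 9 + 9 = 68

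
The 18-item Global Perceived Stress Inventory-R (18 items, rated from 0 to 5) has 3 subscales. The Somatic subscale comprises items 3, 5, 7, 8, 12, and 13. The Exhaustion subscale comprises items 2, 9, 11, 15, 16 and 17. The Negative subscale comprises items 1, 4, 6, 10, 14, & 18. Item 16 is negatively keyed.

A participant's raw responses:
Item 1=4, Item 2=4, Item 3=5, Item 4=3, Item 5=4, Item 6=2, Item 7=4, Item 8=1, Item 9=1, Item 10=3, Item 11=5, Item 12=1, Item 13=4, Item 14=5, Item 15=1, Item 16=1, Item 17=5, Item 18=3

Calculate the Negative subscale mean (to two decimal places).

Negative items: 1, 4, 6, 10, 14, 18.
  item 1: 4
  item 4: 3
  item 6: 2
  item 10: 3
  item 14: 5
  item 18: 3
Sum = 4 + 3 + 2 + 3 + 5 + 3 = 20
Mean = 20 / 6 = 3.33

3.33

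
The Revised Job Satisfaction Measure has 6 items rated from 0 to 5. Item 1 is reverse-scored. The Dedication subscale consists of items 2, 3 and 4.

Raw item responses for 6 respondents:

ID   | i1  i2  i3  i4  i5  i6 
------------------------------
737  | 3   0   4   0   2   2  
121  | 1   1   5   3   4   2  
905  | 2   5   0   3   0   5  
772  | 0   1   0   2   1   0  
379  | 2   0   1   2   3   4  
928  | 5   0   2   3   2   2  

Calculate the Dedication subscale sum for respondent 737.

Respondent 737 raw: 3, 0, 4, 0, 2, 2.
Dedication items: 2, 3, 4.
Reverse-coded (on a 0–5 scale, reversed = 5 − raw):
  item 2: 0
  item 3: 4
  item 4: 0
Sum = 0 + 4 + 0 = 4

4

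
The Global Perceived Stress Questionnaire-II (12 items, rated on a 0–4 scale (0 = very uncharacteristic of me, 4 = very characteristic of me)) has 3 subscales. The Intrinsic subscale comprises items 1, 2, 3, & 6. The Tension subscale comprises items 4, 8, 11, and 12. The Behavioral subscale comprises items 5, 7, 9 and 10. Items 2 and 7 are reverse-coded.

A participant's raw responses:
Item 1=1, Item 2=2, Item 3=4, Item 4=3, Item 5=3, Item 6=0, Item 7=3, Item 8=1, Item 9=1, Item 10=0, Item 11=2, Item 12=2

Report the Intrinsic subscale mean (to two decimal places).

1.75

Intrinsic items: 1, 2, 3, 6.
Of these, item 2 is reverse-coded; on a 0–4 scale, reversed = 4 − raw.
  item 1: 1
  item 2: 4 − 2 = 2
  item 3: 4
  item 6: 0
Sum = 1 + 2 + 4 + 0 = 7
Mean = 7 / 4 = 1.75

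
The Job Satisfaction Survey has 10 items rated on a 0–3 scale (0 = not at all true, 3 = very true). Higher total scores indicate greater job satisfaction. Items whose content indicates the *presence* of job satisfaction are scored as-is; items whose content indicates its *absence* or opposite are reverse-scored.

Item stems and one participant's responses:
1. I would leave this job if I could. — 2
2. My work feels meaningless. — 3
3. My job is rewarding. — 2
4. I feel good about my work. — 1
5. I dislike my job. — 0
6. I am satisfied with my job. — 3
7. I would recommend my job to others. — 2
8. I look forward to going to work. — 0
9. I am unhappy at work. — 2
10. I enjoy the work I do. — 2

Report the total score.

15

Items 1, 2, 5, 9 describe the absence/opposite of job satisfaction → reverse-score.
reverse-coded value = 3 − response.
  item 1: 3 − 2 = 1
  item 2: 3 − 3 = 0
  item 3: 2
  item 4: 1
  item 5: 3 − 0 = 3
  item 6: 3
  item 7: 2
  item 8: 0
  item 9: 3 − 2 = 1
  item 10: 2
Total = 1 + 0 + 2 + 1 + 3 + 3 + 2 + 0 + 1 + 2 = 15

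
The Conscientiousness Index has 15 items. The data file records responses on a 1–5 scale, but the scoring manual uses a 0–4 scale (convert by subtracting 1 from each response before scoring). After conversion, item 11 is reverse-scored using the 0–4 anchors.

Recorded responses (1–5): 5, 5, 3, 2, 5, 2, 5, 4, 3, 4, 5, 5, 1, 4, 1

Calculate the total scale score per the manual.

Convert to 0–4: 4, 4, 2, 1, 4, 1, 4, 3, 2, 3, 4, 4, 0, 3, 0
Reverse-coded (on a 0–4 scale, reversed = 4 − raw):
  item 11: 4 − 4 = 0
Scored: 4, 4, 2, 1, 4, 1, 4, 3, 2, 3, 0, 4, 0, 3, 0
Total = 35

35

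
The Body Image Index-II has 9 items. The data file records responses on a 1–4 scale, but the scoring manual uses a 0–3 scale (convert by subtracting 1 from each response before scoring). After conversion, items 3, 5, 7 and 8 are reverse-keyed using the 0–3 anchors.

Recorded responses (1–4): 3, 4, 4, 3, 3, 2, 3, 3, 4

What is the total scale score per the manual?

14

Convert to 0–3: 2, 3, 3, 2, 2, 1, 2, 2, 3
Reverse-coded (reverse-coded value = 3 − response):
  item 3: 3 − 3 = 0
  item 5: 3 − 2 = 1
  item 7: 3 − 2 = 1
  item 8: 3 − 2 = 1
Scored: 2, 3, 0, 2, 1, 1, 1, 1, 3
Total = 14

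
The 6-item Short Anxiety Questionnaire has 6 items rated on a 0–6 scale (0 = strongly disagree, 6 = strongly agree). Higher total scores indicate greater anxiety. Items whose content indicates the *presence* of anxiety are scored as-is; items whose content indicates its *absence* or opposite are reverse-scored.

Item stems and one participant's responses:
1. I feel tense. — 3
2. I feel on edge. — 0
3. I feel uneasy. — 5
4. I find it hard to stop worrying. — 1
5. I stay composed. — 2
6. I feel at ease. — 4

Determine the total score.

15

Items 5, 6 describe the absence/opposite of anxiety → reverse-score.
on a 0–6 scale, reversed = 6 − raw.
  item 1: 3
  item 2: 0
  item 3: 5
  item 4: 1
  item 5: 6 − 2 = 4
  item 6: 6 − 4 = 2
Total = 3 + 0 + 5 + 1 + 4 + 2 = 15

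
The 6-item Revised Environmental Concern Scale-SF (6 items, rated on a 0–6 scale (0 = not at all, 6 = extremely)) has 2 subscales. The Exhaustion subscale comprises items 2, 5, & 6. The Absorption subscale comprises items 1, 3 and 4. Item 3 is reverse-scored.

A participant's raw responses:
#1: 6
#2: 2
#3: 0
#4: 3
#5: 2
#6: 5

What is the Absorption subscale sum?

Absorption items: 1, 3, 4.
Of these, item 3 is reverse-scored; reversed = (0+6) − raw = 6 − raw.
  item 1: 6
  item 3: 6 − 0 = 6
  item 4: 3
Sum = 6 + 6 + 3 = 15

15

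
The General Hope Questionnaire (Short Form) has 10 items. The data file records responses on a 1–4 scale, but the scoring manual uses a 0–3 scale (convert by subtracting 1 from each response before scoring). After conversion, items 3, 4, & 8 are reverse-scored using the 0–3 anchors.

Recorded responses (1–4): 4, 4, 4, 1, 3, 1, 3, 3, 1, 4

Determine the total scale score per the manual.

Convert to 0–3: 3, 3, 3, 0, 2, 0, 2, 2, 0, 3
Reverse-coded (reverse-coded value = 3 − response):
  item 3: 3 − 3 = 0
  item 4: 3 − 0 = 3
  item 8: 3 − 2 = 1
Scored: 3, 3, 0, 3, 2, 0, 2, 1, 0, 3
Total = 17

17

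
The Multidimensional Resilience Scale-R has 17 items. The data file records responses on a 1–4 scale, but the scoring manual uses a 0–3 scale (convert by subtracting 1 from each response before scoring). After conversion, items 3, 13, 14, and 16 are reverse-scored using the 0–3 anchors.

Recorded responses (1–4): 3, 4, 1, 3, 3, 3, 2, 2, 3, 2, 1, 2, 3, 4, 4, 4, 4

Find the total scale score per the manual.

Convert to 0–3: 2, 3, 0, 2, 2, 2, 1, 1, 2, 1, 0, 1, 2, 3, 3, 3, 3
Reverse-coded (reversed = (0+3) − raw = 3 − raw):
  item 3: 3 − 0 = 3
  item 13: 3 − 2 = 1
  item 14: 3 − 3 = 0
  item 16: 3 − 3 = 0
Scored: 2, 3, 3, 2, 2, 2, 1, 1, 2, 1, 0, 1, 1, 0, 3, 0, 3
Total = 27

27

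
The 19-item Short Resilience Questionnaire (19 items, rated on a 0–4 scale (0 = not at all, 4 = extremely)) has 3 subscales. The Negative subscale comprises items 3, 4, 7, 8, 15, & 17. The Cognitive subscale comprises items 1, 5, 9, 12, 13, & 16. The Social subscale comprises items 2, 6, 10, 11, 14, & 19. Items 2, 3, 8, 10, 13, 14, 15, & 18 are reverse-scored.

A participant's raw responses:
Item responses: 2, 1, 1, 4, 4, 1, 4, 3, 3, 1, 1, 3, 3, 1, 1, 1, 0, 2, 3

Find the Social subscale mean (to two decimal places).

Social items: 2, 6, 10, 11, 14, 19.
Of these, items 2, 10, and 14 are reverse-scored; on a 0–4 scale, reversed = 4 − raw.
  item 2: 4 − 1 = 3
  item 6: 1
  item 10: 4 − 1 = 3
  item 11: 1
  item 14: 4 − 1 = 3
  item 19: 3
Sum = 3 + 1 + 3 + 1 + 3 + 3 = 14
Mean = 14 / 6 = 2.33

2.33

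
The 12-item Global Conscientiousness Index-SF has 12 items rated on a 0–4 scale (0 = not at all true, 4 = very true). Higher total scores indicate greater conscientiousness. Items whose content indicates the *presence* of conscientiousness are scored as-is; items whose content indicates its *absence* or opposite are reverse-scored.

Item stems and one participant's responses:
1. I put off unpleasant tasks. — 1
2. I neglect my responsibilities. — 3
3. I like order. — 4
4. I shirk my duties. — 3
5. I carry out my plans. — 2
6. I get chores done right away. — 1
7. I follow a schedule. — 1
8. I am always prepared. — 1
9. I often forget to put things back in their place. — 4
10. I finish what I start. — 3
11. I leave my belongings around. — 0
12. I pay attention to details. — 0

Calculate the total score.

21

Items 1, 2, 4, 9, 11 describe the absence/opposite of conscientiousness → reverse-score.
reversed = (0+4) − raw = 4 − raw.
  item 1: 4 − 1 = 3
  item 2: 4 − 3 = 1
  item 3: 4
  item 4: 4 − 3 = 1
  item 5: 2
  item 6: 1
  item 7: 1
  item 8: 1
  item 9: 4 − 4 = 0
  item 10: 3
  item 11: 4 − 0 = 4
  item 12: 0
Total = 3 + 1 + 4 + 1 + 2 + 1 + 1 + 1 + 0 + 3 + 4 + 0 = 21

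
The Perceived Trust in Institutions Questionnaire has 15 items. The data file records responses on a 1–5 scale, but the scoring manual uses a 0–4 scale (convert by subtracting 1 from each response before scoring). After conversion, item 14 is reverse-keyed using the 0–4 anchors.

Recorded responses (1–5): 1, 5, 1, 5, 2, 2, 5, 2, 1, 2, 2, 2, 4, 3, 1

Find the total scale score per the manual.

Convert to 0–4: 0, 4, 0, 4, 1, 1, 4, 1, 0, 1, 1, 1, 3, 2, 0
Reverse-coded (on a 0–4 scale, reversed = 4 − raw):
  item 14: 4 − 2 = 2
Scored: 0, 4, 0, 4, 1, 1, 4, 1, 0, 1, 1, 1, 3, 2, 0
Total = 23

23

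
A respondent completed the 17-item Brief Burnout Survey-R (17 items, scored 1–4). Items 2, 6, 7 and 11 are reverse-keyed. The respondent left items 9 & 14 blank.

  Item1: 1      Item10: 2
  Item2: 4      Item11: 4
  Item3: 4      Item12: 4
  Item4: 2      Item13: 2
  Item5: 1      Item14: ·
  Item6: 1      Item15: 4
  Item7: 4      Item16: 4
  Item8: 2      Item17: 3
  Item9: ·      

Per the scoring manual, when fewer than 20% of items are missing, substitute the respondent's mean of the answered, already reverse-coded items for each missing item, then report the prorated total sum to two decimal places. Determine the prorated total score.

40.80

Reverse-coded (on a 1–4 scale, reversed = 5 − raw):
  item 2: 5 − 4 = 1
  item 6: 5 − 1 = 4
  item 7: 5 − 4 = 1
  item 11: 5 − 4 = 1
Completed scored items (15 of 17): 1, 1, 4, 2, 1, 4, 1, 2, 2, 1, 4, 2, 4, 4, 3; sum = 36.
Person mean = 36 / 15 ≈ 2.4000
Prorated total = (36 / 15) × 17 = 40.80 (to 2 dp)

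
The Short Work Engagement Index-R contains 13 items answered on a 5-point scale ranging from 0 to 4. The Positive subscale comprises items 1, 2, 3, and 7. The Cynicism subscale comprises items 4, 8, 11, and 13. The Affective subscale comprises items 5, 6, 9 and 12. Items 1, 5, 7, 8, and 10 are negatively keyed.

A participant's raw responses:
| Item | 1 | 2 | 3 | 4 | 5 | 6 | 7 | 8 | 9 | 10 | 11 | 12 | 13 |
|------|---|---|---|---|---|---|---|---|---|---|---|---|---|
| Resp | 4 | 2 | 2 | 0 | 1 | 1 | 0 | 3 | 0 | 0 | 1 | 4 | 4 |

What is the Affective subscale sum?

8

Affective items: 5, 6, 9, 12.
Of these, item 5 is negatively keyed; reversed = (0+4) − raw = 4 − raw.
  item 5: 4 − 1 = 3
  item 6: 1
  item 9: 0
  item 12: 4
Sum = 3 + 1 + 0 + 4 = 8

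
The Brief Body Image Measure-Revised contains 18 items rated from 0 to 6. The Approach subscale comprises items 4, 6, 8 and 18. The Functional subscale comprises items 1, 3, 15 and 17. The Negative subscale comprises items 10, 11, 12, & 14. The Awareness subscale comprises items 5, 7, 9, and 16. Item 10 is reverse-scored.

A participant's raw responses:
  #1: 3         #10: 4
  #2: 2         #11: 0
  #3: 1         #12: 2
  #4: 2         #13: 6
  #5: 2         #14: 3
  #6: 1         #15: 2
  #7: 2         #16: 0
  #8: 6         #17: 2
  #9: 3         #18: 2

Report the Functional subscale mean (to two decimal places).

Functional items: 1, 3, 15, 17.
  item 1: 3
  item 3: 1
  item 15: 2
  item 17: 2
Sum = 3 + 1 + 2 + 2 = 8
Mean = 8 / 4 = 2.00

2.00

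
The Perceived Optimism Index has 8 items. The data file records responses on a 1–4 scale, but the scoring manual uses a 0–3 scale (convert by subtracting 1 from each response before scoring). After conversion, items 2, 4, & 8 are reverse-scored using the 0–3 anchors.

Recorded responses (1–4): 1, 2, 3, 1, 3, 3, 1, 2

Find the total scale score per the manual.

Convert to 0–3: 0, 1, 2, 0, 2, 2, 0, 1
Reverse-coded (reverse-coded value = 3 − response):
  item 2: 3 − 1 = 2
  item 4: 3 − 0 = 3
  item 8: 3 − 1 = 2
Scored: 0, 2, 2, 3, 2, 2, 0, 2
Total = 13

13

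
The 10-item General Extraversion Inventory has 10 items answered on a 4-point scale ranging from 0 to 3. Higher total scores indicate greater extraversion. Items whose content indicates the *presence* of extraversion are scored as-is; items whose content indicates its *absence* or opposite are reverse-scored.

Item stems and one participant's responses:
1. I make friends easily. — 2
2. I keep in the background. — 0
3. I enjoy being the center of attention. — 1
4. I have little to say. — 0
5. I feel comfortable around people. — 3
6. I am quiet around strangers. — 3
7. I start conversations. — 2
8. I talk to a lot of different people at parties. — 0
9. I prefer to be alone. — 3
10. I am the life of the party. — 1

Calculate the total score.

15

Items 2, 4, 6, 9 describe the absence/opposite of extraversion → reverse-score.
on a 0–3 scale, reversed = 3 − raw.
  item 1: 2
  item 2: 3 − 0 = 3
  item 3: 1
  item 4: 3 − 0 = 3
  item 5: 3
  item 6: 3 − 3 = 0
  item 7: 2
  item 8: 0
  item 9: 3 − 3 = 0
  item 10: 1
Total = 2 + 3 + 1 + 3 + 3 + 0 + 2 + 0 + 0 + 1 = 15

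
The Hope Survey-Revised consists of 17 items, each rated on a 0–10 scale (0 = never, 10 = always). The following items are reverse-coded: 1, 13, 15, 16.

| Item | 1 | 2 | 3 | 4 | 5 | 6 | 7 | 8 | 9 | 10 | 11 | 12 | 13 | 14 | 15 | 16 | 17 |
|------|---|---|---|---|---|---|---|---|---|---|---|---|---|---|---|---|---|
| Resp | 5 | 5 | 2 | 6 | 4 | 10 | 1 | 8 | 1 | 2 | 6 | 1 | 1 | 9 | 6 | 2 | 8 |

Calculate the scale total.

Reverse-coded items use 10 − raw:
  item 1: 10 − 5 = 5
  item 13: 10 − 1 = 9
  item 15: 10 − 6 = 4
  item 16: 10 − 2 = 8
After reverse-coding: 5, 5, 2, 6, 4, 10, 1, 8, 1, 2, 6, 1, 9, 9, 4, 8, 8
Total = 5 + 5 + 2 + 6 + 4 + 10 + 1 + 8 + 1 + 2 + 6 + 1 + 9 + 9 + 4 + 8 + 8 = 89

89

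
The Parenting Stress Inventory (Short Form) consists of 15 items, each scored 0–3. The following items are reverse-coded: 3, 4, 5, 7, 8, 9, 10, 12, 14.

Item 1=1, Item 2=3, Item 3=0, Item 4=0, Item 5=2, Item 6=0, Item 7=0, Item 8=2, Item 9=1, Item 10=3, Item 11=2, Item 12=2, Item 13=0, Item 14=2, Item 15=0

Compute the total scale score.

21

Apply reverse scoring (reverse-coded value = 3 − response):
  item 3: 3 − 0 = 3
  item 4: 3 − 0 = 3
  item 5: 3 − 2 = 1
  item 7: 3 − 0 = 3
  item 8: 3 − 2 = 1
  item 9: 3 − 1 = 2
  item 10: 3 − 3 = 0
  item 12: 3 − 2 = 1
  item 14: 3 − 2 = 1
After reverse-coding: 1, 3, 3, 3, 1, 0, 3, 1, 2, 0, 2, 1, 0, 1, 0
Total = 1 + 3 + 3 + 3 + 1 + 0 + 3 + 1 + 2 + 0 + 2 + 1 + 0 + 1 + 0 = 21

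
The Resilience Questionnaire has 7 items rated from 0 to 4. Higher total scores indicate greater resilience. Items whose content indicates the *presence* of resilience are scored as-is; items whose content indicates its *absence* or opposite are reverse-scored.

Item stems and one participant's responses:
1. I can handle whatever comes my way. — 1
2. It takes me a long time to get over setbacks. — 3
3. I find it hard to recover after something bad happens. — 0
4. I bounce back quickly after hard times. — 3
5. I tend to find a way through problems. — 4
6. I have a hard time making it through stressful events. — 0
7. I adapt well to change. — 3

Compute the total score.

Items 2, 3, 6 describe the absence/opposite of resilience → reverse-score.
on a 0–4 scale, reversed = 4 − raw.
  item 1: 1
  item 2: 4 − 3 = 1
  item 3: 4 − 0 = 4
  item 4: 3
  item 5: 4
  item 6: 4 − 0 = 4
  item 7: 3
Total = 1 + 1 + 4 + 3 + 4 + 4 + 3 = 20

20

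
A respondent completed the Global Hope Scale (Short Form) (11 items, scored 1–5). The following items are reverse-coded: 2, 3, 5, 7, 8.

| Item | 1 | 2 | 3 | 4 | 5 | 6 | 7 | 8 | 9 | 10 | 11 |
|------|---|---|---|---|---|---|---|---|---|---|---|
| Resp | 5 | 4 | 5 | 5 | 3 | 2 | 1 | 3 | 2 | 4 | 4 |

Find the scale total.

Reverse-coded items (on a 1–5 scale, reversed = 6 − raw):
  item 2: 6 − 4 = 2
  item 3: 6 − 5 = 1
  item 5: 6 − 3 = 3
  item 7: 6 − 1 = 5
  item 8: 6 − 3 = 3
Scored items: 5, 2, 1, 5, 3, 2, 5, 3, 2, 4, 4
Total = 5 + 2 + 1 + 5 + 3 + 2 + 5 + 3 + 2 + 4 + 4 = 36

36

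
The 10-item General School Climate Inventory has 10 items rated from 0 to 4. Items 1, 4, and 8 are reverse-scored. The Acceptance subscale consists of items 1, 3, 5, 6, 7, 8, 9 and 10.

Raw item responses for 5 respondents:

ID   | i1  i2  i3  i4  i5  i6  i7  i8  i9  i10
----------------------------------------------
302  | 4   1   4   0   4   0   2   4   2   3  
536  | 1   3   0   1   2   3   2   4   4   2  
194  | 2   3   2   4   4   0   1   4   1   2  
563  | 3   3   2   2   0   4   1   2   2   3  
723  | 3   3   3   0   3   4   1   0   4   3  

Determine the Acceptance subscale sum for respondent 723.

Respondent 723 raw: 3, 3, 3, 0, 3, 4, 1, 0, 4, 3.
Acceptance items: 1, 3, 5, 6, 7, 8, 9, 10.
Reverse-coded (on a 0–4 scale, reversed = 4 − raw):
  item 1: 4 − 3 = 1
  item 3: 3
  item 5: 3
  item 6: 4
  item 7: 1
  item 8: 4 − 0 = 4
  item 9: 4
  item 10: 3
Sum = 1 + 3 + 3 + 4 + 1 + 4 + 4 + 3 = 23

23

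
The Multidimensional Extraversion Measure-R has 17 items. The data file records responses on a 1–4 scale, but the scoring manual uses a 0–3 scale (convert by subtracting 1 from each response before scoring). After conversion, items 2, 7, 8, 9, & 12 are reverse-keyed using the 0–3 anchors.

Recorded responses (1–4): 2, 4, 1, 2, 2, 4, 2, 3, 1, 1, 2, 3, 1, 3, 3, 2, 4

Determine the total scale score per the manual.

Convert to 0–3: 1, 3, 0, 1, 1, 3, 1, 2, 0, 0, 1, 2, 0, 2, 2, 1, 3
Reverse-coded (reversed = (0+3) − raw = 3 − raw):
  item 2: 3 − 3 = 0
  item 7: 3 − 1 = 2
  item 8: 3 − 2 = 1
  item 9: 3 − 0 = 3
  item 12: 3 − 2 = 1
Scored: 1, 0, 0, 1, 1, 3, 2, 1, 3, 0, 1, 1, 0, 2, 2, 1, 3
Total = 22

22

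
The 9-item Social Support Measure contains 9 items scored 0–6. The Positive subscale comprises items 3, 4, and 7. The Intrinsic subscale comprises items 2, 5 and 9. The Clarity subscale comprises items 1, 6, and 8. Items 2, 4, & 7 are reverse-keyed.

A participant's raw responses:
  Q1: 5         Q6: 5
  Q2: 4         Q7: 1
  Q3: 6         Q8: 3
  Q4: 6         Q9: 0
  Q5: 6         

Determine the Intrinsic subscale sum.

Intrinsic items: 2, 5, 9.
Of these, item 2 is reverse-keyed; reversed = (0+6) − raw = 6 − raw.
  item 2: 6 − 4 = 2
  item 5: 6
  item 9: 0
Sum = 2 + 6 + 0 = 8

8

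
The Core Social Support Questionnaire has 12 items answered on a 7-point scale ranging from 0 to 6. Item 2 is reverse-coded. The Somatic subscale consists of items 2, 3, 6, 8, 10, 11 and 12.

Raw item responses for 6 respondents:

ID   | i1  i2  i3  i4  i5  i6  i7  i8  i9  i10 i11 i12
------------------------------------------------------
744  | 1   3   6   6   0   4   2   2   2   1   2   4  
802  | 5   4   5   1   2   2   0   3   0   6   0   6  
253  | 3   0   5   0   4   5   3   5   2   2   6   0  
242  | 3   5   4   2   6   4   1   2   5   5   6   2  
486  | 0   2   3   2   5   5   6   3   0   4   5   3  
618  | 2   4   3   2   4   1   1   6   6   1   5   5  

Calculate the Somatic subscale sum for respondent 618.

23

Respondent 618 raw: 2, 4, 3, 2, 4, 1, 1, 6, 6, 1, 5, 5.
Somatic items: 2, 3, 6, 8, 10, 11, 12.
Reverse-coded (reverse-coded value = 6 − response):
  item 2: 6 − 4 = 2
  item 3: 3
  item 6: 1
  item 8: 6
  item 10: 1
  item 11: 5
  item 12: 5
Sum = 2 + 3 + 1 + 6 + 1 + 5 + 5 = 23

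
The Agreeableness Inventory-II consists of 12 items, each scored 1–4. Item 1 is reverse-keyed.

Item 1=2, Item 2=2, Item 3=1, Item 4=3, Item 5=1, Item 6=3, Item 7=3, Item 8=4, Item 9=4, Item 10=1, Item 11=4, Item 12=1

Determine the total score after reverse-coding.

Raw sum = 29. Reverse-keyed items: 1; their raw sum = 2.
Each reversal replaces raw with 5 − raw, changing the total by 5 − 2·raw per item.
Total = 29 + 1·5 − 2·2 = 29 + 5 − 4 = 30

30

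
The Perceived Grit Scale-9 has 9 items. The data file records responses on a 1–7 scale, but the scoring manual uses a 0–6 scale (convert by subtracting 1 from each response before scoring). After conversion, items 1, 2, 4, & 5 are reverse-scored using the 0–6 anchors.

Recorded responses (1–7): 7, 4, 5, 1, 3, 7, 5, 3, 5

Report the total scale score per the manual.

33

Convert to 0–6: 6, 3, 4, 0, 2, 6, 4, 2, 4
Reverse-coded (reverse-coded value = 6 − response):
  item 1: 6 − 6 = 0
  item 2: 6 − 3 = 3
  item 4: 6 − 0 = 6
  item 5: 6 − 2 = 4
Scored: 0, 3, 4, 6, 4, 6, 4, 2, 4
Total = 33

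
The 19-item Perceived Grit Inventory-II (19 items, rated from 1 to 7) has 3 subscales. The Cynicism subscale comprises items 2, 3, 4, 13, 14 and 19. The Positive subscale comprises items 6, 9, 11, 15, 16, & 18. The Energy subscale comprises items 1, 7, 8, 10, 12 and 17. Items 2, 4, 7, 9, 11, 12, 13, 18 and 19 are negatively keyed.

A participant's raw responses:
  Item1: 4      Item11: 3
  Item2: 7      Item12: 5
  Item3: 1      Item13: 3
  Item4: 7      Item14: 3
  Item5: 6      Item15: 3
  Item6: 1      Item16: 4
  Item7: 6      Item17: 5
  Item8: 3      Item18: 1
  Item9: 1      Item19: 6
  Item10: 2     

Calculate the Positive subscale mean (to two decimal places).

4.50

Positive items: 6, 9, 11, 15, 16, 18.
Of these, items 9, 11, & 18 are negatively keyed; reversed = (1+7) − raw = 8 − raw.
  item 6: 1
  item 9: 8 − 1 = 7
  item 11: 8 − 3 = 5
  item 15: 3
  item 16: 4
  item 18: 8 − 1 = 7
Sum = 1 + 7 + 5 + 3 + 4 + 7 = 27
Mean = 27 / 6 = 4.50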